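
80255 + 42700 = 122955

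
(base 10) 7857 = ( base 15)24DC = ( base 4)1322301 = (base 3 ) 101210000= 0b1111010110001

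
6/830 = 3/415= 0.01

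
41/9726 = 41/9726=0.00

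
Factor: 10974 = 2^1*3^1*31^1*59^1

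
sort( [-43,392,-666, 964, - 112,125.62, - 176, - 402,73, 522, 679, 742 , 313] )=[ - 666,-402, - 176, - 112, - 43,73,125.62,313,392, 522,679,742, 964 ]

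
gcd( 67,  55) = 1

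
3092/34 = 90 + 16/17 = 90.94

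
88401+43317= 131718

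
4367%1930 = 507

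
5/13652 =5/13652 = 0.00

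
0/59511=0 =0.00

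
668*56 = 37408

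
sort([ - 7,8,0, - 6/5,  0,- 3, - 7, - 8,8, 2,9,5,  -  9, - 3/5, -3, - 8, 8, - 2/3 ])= [ - 9,  -  8,-8, - 7,- 7, - 3,-3, - 6/5,-2/3, - 3/5, 0,  0 , 2, 5, 8,8,8,9]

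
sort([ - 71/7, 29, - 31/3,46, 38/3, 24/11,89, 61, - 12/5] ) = [ - 31/3, - 71/7, - 12/5, 24/11,38/3,29,46,  61,89]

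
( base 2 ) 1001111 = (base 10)79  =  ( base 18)47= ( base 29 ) 2l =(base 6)211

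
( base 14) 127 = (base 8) 347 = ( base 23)a1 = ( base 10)231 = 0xe7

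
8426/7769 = 8426/7769 = 1.08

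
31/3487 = 31/3487  =  0.01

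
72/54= 1+1/3 = 1.33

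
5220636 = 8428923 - 3208287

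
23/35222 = 23/35222 = 0.00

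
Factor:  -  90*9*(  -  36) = 29160 = 2^3 * 3^6*5^1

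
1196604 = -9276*( - 129) 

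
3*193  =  579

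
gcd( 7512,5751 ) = 3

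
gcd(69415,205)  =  5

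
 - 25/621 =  - 1+596/621 = - 0.04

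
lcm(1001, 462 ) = 6006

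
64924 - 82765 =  - 17841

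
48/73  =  48/73= 0.66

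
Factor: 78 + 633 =3^2*79^1 = 711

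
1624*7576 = 12303424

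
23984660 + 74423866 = 98408526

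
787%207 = 166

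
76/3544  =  19/886 = 0.02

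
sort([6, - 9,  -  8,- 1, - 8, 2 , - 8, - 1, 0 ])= [  -  9,-8, - 8, - 8,-1,  -  1,0, 2,6]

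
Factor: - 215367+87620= -127747^1 = - 127747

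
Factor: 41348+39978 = 81326=2^1 * 7^1 *37^1*157^1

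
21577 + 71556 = 93133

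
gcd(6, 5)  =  1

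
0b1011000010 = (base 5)10311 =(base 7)2026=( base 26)114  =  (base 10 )706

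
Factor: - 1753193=- 13^1*17^1 * 7933^1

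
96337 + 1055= 97392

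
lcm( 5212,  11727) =46908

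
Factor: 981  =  3^2*109^1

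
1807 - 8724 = - 6917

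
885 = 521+364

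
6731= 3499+3232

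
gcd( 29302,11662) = 98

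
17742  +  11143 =28885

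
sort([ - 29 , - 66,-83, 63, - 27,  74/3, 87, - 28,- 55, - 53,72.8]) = [-83,  -  66,-55,-53, - 29 ,-28, - 27, 74/3,  63,72.8 , 87]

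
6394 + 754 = 7148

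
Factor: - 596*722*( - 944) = 406214528 = 2^7*19^2 * 59^1*149^1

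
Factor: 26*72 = 1872 = 2^4 *3^2*13^1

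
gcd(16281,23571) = 243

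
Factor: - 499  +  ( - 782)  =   - 3^1*7^1*61^1 = - 1281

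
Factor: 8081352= 2^3*3^2*112241^1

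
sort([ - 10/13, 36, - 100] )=[ - 100, - 10/13,36] 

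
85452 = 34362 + 51090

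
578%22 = 6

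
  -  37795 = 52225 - 90020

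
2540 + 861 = 3401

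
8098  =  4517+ 3581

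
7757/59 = 7757/59 =131.47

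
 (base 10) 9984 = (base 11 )7557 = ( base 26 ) EK0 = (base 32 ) 9o0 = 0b10011100000000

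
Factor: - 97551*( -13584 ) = 1325132784 = 2^4* 3^4*283^1*3613^1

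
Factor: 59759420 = 2^2*5^1 * 7^2*17^2*211^1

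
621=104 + 517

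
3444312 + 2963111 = 6407423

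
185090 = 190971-5881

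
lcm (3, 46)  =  138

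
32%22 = 10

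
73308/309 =237 + 25/103 = 237.24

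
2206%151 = 92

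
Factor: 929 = 929^1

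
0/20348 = 0 =0.00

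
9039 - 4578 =4461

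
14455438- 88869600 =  - 74414162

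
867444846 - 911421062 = -43976216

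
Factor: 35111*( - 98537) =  - 211^1*467^1*35111^1 = -3459732607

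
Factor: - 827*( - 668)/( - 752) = -138109/188 = - 2^ ( - 2)*47^ ( - 1)*167^1*827^1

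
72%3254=72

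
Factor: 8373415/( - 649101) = -3^( - 1 )*5^1*61^(- 1 )*3547^(  -  1 )*1674683^1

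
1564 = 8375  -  6811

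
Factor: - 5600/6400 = - 7/8 = - 2^( - 3 ) * 7^1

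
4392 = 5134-742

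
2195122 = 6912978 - 4717856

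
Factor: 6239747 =113^1*55219^1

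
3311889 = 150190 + 3161699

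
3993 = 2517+1476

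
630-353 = 277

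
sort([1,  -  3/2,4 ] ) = [  -  3/2,1, 4] 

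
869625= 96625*9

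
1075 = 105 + 970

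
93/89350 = 93/89350 = 0.00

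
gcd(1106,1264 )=158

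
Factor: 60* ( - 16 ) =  - 960= - 2^6*3^1*5^1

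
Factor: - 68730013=-11^1*191^1*32713^1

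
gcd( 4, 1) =1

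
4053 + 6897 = 10950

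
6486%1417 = 818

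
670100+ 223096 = 893196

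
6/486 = 1/81 = 0.01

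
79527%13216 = 231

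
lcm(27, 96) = 864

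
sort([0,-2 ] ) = [ -2,0]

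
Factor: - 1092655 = - 5^1*218531^1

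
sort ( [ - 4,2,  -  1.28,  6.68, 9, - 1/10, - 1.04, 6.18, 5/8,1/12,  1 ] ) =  [-4, - 1.28, -1.04, - 1/10, 1/12, 5/8 , 1 , 2, 6.18,6.68,9]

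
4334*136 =589424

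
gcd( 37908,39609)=243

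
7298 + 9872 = 17170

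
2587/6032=199/464 = 0.43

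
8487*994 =8436078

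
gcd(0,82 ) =82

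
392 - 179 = 213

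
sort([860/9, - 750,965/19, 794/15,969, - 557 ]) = [ - 750 , - 557,965/19, 794/15,860/9, 969]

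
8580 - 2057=6523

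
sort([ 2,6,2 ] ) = [ 2, 2,6 ] 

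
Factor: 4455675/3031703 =3^3*5^2*7^1* 23^1*41^1*149^( - 1)*20347^ ( - 1)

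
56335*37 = 2084395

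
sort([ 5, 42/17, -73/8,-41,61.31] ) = [ - 41, - 73/8,  42/17,5, 61.31]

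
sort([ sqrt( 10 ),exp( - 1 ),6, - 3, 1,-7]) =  [- 7  , -3, exp(  -  1 ),1,sqrt(10 )  ,  6 ] 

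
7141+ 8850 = 15991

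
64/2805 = 64/2805=0.02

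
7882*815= 6423830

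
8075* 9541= 77043575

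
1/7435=1/7435 = 0.00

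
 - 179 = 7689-7868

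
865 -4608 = -3743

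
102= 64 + 38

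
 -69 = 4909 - 4978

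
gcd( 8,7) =1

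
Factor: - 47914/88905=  - 2^1*3^ ( - 1) * 5^( - 1)* 5927^(-1)*23957^1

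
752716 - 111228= 641488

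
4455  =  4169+286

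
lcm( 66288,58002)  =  464016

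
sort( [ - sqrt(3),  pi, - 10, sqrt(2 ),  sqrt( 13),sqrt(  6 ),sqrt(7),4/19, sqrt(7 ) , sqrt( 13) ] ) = [  -  10, - sqrt(3 ),4/19,sqrt( 2) , sqrt(6),sqrt( 7 ), sqrt(7 ),pi, sqrt(13) , sqrt( 13)]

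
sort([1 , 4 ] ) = [ 1,4] 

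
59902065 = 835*71739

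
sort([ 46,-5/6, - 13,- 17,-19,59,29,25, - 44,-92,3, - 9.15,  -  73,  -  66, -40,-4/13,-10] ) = [ - 92,  -  73,  -  66,- 44,  -  40, - 19, - 17, - 13, - 10,  -  9.15,  -  5/6,- 4/13,3 , 25 , 29,46, 59]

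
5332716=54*98754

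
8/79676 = 2/19919 = 0.00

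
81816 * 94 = 7690704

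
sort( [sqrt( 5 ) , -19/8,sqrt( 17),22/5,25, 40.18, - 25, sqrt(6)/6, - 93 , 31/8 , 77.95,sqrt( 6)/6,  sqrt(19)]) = [-93,  -  25, - 19/8,  sqrt(6) /6, sqrt(6) /6,  sqrt (5 ), 31/8,sqrt(17 ),sqrt( 19),22/5, 25,40.18, 77.95] 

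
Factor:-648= - 2^3*3^4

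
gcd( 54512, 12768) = 16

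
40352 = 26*1552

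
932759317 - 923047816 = 9711501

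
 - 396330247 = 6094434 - 402424681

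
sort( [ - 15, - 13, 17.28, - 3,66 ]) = [ - 15, - 13, - 3, 17.28,66]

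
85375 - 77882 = 7493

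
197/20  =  9 + 17/20 = 9.85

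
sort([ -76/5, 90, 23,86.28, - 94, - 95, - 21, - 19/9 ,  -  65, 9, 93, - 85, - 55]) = [ - 95,-94,-85,- 65,-55, - 21, - 76/5,- 19/9,9, 23, 86.28,90 , 93]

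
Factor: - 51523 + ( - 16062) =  - 67585 = - 5^1*7^1*1931^1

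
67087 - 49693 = 17394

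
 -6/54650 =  - 1 + 27322/27325  =  - 0.00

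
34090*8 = 272720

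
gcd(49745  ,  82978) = 1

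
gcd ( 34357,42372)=1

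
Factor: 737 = 11^1*67^1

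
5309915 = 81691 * 65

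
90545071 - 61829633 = 28715438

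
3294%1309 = 676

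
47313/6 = 15771/2 = 7885.50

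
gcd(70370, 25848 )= 2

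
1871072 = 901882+969190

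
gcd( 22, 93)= 1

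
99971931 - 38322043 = 61649888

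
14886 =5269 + 9617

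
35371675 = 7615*4645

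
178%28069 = 178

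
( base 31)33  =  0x60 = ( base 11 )88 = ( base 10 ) 96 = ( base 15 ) 66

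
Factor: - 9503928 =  - 2^3 * 3^2 * 7^1 *109^1*173^1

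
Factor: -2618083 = -13^1 * 37^1*5443^1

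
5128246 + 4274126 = 9402372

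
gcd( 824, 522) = 2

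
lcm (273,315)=4095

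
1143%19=3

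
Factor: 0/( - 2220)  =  0^1 = 0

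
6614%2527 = 1560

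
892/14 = 446/7  =  63.71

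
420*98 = 41160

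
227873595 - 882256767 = -654383172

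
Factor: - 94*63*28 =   -  2^3*3^2*7^2*47^1 = - 165816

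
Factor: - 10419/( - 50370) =2^( - 1)*5^( - 1 )*73^( - 1)*151^1 = 151/730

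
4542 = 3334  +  1208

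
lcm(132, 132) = 132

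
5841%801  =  234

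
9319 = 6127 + 3192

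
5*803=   4015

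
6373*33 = 210309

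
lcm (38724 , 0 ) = 0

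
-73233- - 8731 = -64502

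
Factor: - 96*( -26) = 2496 = 2^6*3^1*13^1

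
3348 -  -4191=7539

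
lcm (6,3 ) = 6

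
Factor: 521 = 521^1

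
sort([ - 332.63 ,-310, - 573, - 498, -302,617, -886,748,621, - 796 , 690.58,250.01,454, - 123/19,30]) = [ - 886, - 796, - 573, -498, - 332.63, - 310, - 302,-123/19 , 30, 250.01, 454 , 617, 621,690.58, 748 ]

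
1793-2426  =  -633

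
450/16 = 28+ 1/8 = 28.12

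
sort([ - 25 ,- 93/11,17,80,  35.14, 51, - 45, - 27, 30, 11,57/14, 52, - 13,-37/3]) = [ - 45, - 27,  -  25,  -  13 , - 37/3, - 93/11,57/14,11,17,30,35.14,51,52, 80] 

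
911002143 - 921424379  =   - 10422236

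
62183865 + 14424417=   76608282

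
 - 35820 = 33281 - 69101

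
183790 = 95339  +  88451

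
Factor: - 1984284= -2^2*3^3*19^1* 967^1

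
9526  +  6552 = 16078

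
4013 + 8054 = 12067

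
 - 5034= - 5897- - 863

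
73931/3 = 73931/3 = 24643.67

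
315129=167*1887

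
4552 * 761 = 3464072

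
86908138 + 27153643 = 114061781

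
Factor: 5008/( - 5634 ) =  - 8/9 = -2^3 * 3^( - 2)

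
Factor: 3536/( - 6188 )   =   - 4/7 = - 2^2*7^( -1 ) 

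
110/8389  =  110/8389=0.01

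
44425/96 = 462 + 73/96 = 462.76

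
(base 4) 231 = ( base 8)55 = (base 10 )45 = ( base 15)30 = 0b101101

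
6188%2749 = 690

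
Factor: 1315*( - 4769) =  - 6271235  =  - 5^1*19^1*251^1*  263^1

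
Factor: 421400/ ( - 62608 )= - 2^( - 1 )*5^2*7^1*13^( - 1) = - 175/26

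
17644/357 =49+ 151/357 =49.42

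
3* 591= 1773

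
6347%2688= 971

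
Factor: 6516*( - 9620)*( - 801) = 50209819920 = 2^4*3^4*5^1*13^1 * 37^1*89^1 * 181^1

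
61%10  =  1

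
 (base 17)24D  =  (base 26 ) p9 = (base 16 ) 293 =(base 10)659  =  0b1010010011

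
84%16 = 4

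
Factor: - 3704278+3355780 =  - 2^1*3^2*19^1*1019^1 = - 348498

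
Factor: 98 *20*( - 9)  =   - 17640 = - 2^3*3^2* 5^1*7^2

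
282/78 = 47/13 = 3.62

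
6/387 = 2/129 = 0.02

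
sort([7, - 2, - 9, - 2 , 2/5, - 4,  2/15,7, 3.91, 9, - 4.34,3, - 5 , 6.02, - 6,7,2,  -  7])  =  [- 9, - 7, - 6, - 5, - 4.34, - 4, - 2 , - 2,2/15,2/5, 2,3,3.91,6.02, 7,7, 7,9 ] 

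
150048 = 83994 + 66054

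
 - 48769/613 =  - 48769/613 = - 79.56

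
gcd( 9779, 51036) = 1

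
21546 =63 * 342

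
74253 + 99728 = 173981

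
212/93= 2+26/93 = 2.28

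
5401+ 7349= 12750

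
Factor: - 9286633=  -  9286633^1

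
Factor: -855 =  - 3^2*5^1*19^1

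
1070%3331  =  1070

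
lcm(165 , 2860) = 8580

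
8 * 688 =5504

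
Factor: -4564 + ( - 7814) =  - 12378 = - 2^1*3^1*2063^1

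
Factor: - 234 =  - 2^1 * 3^2 * 13^1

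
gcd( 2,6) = 2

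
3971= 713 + 3258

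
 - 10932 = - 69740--58808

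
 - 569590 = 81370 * ( - 7)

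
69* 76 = 5244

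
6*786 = 4716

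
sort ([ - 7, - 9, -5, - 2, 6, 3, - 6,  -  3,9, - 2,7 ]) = [ -9, - 7, - 6, - 5, - 3 ,  -  2, - 2, 3, 6, 7, 9] 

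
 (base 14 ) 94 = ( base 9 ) 154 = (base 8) 202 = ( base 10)130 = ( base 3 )11211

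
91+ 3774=3865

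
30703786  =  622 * 49363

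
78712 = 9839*8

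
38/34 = 1 + 2/17 = 1.12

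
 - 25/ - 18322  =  25/18322 = 0.00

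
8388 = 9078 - 690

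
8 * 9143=73144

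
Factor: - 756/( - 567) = 2^2*3^( - 1) = 4/3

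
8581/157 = 54+103/157 = 54.66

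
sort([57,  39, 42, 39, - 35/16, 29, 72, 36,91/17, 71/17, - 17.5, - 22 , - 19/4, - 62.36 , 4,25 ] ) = [ - 62.36, - 22, - 17.5, - 19/4, - 35/16 , 4, 71/17,91/17,  25,29, 36,  39 , 39, 42 , 57,72 ] 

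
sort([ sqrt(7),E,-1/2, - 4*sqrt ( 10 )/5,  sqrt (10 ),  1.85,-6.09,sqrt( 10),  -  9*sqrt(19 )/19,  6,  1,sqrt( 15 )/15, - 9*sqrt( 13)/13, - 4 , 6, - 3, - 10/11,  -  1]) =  [ - 6.09, - 4,- 3, - 4* sqrt( 10) /5, - 9 * sqrt( 13 ) /13,- 9 * sqrt( 19)/19, - 1, - 10/11, - 1/2 , sqrt( 15 ) /15,1,  1.85,sqrt(7 ),E, sqrt( 10),sqrt( 10 ),6,  6]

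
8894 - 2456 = 6438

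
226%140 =86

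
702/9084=117/1514=0.08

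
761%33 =2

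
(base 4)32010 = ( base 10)900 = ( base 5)12100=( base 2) 1110000100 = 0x384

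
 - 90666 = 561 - 91227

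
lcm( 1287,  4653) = 60489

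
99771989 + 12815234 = 112587223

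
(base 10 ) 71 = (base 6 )155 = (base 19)3E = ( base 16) 47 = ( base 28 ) 2F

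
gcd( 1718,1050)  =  2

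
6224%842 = 330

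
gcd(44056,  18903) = 1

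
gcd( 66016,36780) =4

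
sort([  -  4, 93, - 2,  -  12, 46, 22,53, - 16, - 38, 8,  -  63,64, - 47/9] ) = [ - 63, - 38  , - 16,-12, - 47/9, -4, - 2, 8,22, 46,53,64, 93]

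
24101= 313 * 77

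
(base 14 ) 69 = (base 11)85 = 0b1011101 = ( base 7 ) 162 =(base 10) 93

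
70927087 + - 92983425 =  -22056338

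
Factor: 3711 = 3^1  *1237^1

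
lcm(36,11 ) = 396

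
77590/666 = 38795/333 = 116.50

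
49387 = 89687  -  40300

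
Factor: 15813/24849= 7/11=   7^1*11^ ( - 1 ) 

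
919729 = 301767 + 617962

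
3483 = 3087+396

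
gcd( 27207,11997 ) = 9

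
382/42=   9 + 2/21 = 9.10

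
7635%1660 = 995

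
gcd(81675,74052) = 1089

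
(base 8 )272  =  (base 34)5g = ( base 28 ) 6I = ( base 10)186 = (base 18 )a6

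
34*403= 13702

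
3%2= 1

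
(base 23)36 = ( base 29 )2h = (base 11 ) 69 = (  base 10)75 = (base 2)1001011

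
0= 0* 530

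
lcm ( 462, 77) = 462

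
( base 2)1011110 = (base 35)2o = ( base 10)94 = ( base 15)64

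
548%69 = 65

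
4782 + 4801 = 9583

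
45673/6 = 45673/6  =  7612.17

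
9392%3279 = 2834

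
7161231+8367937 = 15529168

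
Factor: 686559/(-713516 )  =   - 2^( - 2 )*3^1 *29^ ( - 1) * 6151^( - 1)*228853^1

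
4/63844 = 1/15961 = 0.00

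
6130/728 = 3065/364= 8.42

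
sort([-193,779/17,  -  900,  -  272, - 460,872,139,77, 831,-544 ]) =[ - 900,-544, - 460,-272 , - 193, 779/17,77,139,  831,872] 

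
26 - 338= -312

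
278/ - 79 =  -278/79 = - 3.52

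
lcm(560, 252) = 5040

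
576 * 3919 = 2257344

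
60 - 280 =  - 220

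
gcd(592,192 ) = 16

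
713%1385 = 713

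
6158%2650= 858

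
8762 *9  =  78858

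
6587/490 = 13 + 31/70 =13.44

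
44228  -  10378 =33850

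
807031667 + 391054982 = 1198086649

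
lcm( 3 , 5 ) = 15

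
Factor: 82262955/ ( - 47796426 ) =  - 27420985/15932142 = - 2^( - 1 )*3^( - 2)*5^1*769^ ( - 1)*1033^1*1151^(  -  1)*5309^1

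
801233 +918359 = 1719592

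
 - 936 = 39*( - 24)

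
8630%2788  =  266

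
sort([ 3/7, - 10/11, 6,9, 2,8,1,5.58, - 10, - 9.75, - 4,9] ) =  [ - 10, - 9.75, - 4, - 10/11, 3/7 , 1,2,5.58,  6,8 , 9, 9 ] 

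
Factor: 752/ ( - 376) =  -2^1 =- 2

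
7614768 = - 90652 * ( - 84) 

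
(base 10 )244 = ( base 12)184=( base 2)11110100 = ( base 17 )e6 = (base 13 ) 15a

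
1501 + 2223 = 3724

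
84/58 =1  +  13/29= 1.45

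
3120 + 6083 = 9203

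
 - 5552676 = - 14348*387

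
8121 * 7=56847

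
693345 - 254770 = 438575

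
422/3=422/3 = 140.67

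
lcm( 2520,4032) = 20160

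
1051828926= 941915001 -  - 109913925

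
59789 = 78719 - 18930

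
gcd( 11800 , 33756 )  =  4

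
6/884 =3/442= 0.01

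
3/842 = 3/842 = 0.00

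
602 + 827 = 1429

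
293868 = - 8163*( - 36)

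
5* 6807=34035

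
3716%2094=1622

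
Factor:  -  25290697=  - 29^1*71^2 * 173^1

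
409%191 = 27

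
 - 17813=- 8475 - 9338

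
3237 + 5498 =8735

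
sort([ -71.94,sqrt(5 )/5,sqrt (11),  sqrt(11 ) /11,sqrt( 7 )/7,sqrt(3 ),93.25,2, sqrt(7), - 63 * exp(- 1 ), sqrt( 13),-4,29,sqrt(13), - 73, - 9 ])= [  -  73, - 71.94, - 63  *exp ( - 1 ),-9, - 4, sqrt( 11 ) /11, sqrt ( 7)/7,sqrt( 5) /5,sqrt(3),2, sqrt(7),sqrt(11) , sqrt(13),  sqrt( 13 ), 29, 93.25]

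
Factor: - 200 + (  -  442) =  - 642= -2^1 * 3^1*107^1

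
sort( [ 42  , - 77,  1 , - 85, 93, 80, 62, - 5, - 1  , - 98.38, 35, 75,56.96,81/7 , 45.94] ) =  [ - 98.38 , - 85, - 77, - 5 ,-1,  1,81/7, 35 , 42, 45.94, 56.96  ,  62, 75 , 80,93]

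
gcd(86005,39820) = 5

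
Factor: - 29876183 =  - 113^1 * 264391^1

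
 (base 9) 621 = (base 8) 771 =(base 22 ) 10L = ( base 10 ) 505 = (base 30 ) gp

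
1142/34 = 33 + 10/17 = 33.59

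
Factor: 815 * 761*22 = 13644730 =2^1*5^1*  11^1*  163^1 *761^1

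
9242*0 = 0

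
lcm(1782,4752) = 14256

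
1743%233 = 112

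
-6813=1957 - 8770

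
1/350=1/350 = 0.00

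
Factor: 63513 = 3^2*7057^1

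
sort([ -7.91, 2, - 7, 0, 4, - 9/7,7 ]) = [- 7.91,- 7 ,-9/7,0 , 2, 4, 7]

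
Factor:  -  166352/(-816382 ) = 2^3*7^( - 1)*37^1 * 281^1 * 58313^ ( - 1) = 83176/408191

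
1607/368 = 1607/368=4.37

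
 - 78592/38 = - 39296/19 =- 2068.21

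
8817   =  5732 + 3085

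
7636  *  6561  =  50099796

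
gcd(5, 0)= 5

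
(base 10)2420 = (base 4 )211310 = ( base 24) 44k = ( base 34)236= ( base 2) 100101110100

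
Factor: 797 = 797^1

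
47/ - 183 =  - 47/183= - 0.26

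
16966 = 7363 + 9603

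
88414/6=14735 + 2/3 = 14735.67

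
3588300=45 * 79740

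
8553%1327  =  591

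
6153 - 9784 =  - 3631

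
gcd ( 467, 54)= 1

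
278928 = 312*894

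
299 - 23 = 276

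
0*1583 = 0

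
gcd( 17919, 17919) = 17919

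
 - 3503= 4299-7802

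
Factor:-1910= - 2^1 * 5^1*191^1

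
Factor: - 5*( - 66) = 330 = 2^1*3^1* 5^1*11^1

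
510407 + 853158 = 1363565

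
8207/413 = 19 + 360/413 = 19.87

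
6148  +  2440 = 8588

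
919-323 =596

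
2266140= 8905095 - 6638955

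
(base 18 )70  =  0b1111110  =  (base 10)126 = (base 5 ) 1001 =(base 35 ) 3l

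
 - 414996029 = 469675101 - 884671130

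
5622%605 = 177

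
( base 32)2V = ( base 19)50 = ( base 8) 137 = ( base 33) 2T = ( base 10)95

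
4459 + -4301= 158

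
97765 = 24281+73484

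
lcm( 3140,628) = 3140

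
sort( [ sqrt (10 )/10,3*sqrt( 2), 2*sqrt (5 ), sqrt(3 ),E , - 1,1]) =[ - 1, sqrt( 10 ) /10,1,sqrt( 3 ), E , 3 * sqrt(2 ),2 * sqrt(5 ) ]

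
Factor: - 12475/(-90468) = 2^(- 2)*3^(  -  2 )*5^2 *7^( - 1) *359^( - 1 ) * 499^1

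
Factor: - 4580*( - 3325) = 2^2*5^3 * 7^1*19^1*229^1= 15228500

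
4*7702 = 30808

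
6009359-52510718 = -46501359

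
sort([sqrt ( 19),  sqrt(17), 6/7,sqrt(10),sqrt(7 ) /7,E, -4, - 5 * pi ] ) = [-5 * pi, - 4, sqrt( 7)/7,6/7,E , sqrt(10),sqrt (17),sqrt(19)]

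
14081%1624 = 1089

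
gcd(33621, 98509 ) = 1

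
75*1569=117675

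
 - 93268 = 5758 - 99026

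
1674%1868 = 1674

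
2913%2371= 542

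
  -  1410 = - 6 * 235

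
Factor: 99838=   2^1*49919^1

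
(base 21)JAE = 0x219b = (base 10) 8603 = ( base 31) 8tg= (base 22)HH1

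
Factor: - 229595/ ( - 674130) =47/138 = 2^( - 1)*3^ ( - 1)*23^ ( - 1) * 47^1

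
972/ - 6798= - 162/1133 =- 0.14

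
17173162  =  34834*493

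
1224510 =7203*170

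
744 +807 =1551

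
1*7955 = 7955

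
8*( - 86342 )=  - 690736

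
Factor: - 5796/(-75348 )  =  13^( - 1)  =  1/13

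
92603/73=92603/73 = 1268.53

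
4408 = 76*58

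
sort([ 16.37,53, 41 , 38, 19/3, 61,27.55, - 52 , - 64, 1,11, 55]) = [ - 64, - 52,1 , 19/3,11,16.37 , 27.55, 38,  41 , 53, 55,  61]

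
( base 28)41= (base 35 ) 38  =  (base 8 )161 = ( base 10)113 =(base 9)135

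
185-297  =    -  112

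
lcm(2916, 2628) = 212868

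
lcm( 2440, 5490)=21960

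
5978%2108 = 1762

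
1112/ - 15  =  -1112/15 = - 74.13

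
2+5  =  7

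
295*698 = 205910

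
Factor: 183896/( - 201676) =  - 362/397 = -  2^1*181^1*397^( - 1)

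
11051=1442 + 9609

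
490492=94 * 5218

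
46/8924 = 1/194 = 0.01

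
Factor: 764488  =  2^3*95561^1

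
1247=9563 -8316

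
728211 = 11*66201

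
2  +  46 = 48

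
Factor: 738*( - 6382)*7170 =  - 33770097720 = - 2^3*3^3*5^1  *  41^1*239^1 * 3191^1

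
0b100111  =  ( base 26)1D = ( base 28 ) 1B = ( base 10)39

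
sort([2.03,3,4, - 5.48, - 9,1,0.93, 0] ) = [ - 9, - 5.48 , 0,0.93,1, 2.03, 3,4 ] 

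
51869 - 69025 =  - 17156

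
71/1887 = 71/1887 = 0.04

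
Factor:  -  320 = - 2^6*5^1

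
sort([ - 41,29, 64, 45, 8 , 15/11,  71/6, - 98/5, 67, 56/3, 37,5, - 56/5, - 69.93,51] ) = [-69.93, - 41, - 98/5, - 56/5,15/11,  5, 8, 71/6, 56/3,29, 37, 45, 51,64, 67] 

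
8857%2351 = 1804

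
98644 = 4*24661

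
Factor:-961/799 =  - 17^( - 1) *31^2*47^(  -  1 )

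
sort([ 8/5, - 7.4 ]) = [  -  7.4, 8/5 ] 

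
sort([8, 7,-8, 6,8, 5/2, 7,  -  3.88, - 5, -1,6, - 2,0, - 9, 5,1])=[ - 9, - 8,-5, -3.88, - 2,-1,0, 1,5/2, 5, 6, 6, 7, 7, 8  ,  8]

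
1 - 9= - 8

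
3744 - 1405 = 2339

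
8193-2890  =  5303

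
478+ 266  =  744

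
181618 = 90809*2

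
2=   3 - 1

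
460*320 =147200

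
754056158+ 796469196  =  1550525354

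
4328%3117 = 1211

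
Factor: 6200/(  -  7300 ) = -2^1 * 31^1 * 73^( - 1 ) = - 62/73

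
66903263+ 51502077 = 118405340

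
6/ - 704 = -3/352 = - 0.01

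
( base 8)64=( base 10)52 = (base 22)28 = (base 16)34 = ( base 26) 20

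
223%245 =223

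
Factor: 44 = 2^2*11^1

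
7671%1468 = 331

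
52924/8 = 13231/2=6615.50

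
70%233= 70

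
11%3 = 2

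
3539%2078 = 1461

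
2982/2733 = 994/911=1.09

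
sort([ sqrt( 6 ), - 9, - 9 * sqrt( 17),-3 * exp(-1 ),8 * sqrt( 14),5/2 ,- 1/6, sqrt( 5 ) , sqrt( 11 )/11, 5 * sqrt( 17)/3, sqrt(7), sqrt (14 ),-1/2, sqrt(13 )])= [ - 9*sqrt( 17 ), - 9,-3*exp(- 1), - 1/2,  -  1/6,sqrt(11 ) /11,sqrt( 5)  ,  sqrt (6 ),5/2, sqrt ( 7 ),sqrt( 13), sqrt( 14), 5 * sqrt( 17)/3 , 8*sqrt( 14 )] 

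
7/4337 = 7/4337 = 0.00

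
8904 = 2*4452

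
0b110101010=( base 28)f6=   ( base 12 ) 2B6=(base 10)426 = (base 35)C6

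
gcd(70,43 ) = 1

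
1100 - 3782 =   -  2682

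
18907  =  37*511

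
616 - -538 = 1154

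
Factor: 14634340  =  2^2*5^1*7^2 * 109^1 * 137^1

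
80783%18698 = 5991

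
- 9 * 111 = -999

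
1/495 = 1/495= 0.00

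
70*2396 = 167720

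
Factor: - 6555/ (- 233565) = 19^1 * 677^( - 1) = 19/677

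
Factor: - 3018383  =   - 557^1*5419^1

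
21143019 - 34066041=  - 12923022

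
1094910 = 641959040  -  640864130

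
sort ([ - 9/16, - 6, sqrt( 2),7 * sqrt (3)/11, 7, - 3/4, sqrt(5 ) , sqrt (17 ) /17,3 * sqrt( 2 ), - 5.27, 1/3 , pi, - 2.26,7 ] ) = [ - 6,- 5.27, - 2.26, - 3/4, - 9/16, sqrt( 17)/17,1/3 , 7*sqrt (3 )/11 , sqrt( 2 ),sqrt ( 5 ), pi,3*sqrt( 2 ),7,7] 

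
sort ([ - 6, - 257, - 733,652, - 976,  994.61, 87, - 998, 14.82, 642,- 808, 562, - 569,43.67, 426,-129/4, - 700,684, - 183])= [ - 998, - 976, - 808, - 733, - 700, - 569, - 257, - 183,-129/4, -6,14.82,43.67,87 , 426, 562,642, 652,684 , 994.61]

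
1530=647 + 883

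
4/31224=1/7806 = 0.00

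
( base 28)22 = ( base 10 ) 58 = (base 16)3A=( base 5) 213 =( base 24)2a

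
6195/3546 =1 + 883/1182 = 1.75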